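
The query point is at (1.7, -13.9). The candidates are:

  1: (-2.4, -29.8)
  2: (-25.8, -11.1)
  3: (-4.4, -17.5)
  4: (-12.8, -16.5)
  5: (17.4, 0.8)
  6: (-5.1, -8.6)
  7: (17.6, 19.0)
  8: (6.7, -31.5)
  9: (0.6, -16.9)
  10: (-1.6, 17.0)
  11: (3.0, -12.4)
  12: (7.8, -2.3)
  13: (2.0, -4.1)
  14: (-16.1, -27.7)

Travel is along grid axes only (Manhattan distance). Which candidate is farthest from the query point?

Distances from (1.7, -13.9):
1: |-4.1| + |-15.9| = 4.1 + 15.9 = 20.0
2: |-27.5| + |2.8| = 27.5 + 2.8 = 30.3
3: |-6.1| + |-3.6| = 6.1 + 3.6 = 9.7
4: |-14.5| + |-2.6| = 14.5 + 2.6 = 17.1
5: |15.7| + |14.7| = 15.7 + 14.7 = 30.4
6: |-6.8| + |5.3| = 6.8 + 5.3 = 12.1
7: |15.9| + |32.9| = 15.9 + 32.9 = 48.8
8: |5.0| + |-17.6| = 5.0 + 17.6 = 22.6
9: |-1.1| + |-3.0| = 1.1 + 3.0 = 4.1
10: |-3.3| + |30.9| = 3.3 + 30.9 = 34.2
11: |1.3| + |1.5| = 1.3 + 1.5 = 2.8
12: |6.1| + |11.6| = 6.1 + 11.6 = 17.7
13: |0.3| + |9.8| = 0.3 + 9.8 = 10.1
14: |-17.8| + |-13.8| = 17.8 + 13.8 = 31.6
Maximum: 7 at 48.8.

7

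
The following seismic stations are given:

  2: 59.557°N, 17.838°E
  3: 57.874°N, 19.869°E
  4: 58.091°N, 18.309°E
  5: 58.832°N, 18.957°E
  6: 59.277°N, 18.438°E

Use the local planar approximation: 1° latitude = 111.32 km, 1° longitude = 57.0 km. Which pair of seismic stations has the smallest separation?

Pairwise distances:
2–3: √((-1.683·111.32)² + (2.031·57.0)²) = √(35100.60703 + 13401.99829) = 220.233 km
2–4: √((-1.466·111.32)² + (0.471·57.0)²) = √(26632.64719 + 720.76141) = 165.389 km
2–5: √((-0.725·111.32)² + (1.119·57.0)²) = √(6513.61985 + 4068.27109) = 102.868 km
2–6: √((-0.280·111.32)² + (0.600·57.0)²) = √(971.54396 + 1169.64000) = 46.273 km
3–4: √((0.217·111.32)² + (-1.560·57.0)²) = √(583.53359 + 7906.76640) = 92.143 km
3–5: √((0.958·111.32)² + (-0.912·57.0)²) = √(11373.06218 + 2702.33626) = 118.640 km
3–6: √((1.403·111.32)² + (-1.431·57.0)²) = √(24392.80463 + 6653.17549) = 176.199 km
4–5: √((0.741·111.32)² + (0.648·57.0)²) = √(6804.28994 + 1364.26810) = 90.380 km
4–6: √((1.186·111.32)² + (0.129·57.0)²) = √(17430.73793 + 54.06661) = 132.230 km
5–6: √((0.445·111.32)² + (-0.519·57.0)²) = √(2453.95400 + 875.15389) = 57.698 km
Closest pair: 2–6 at 46.273 km.

2 and 6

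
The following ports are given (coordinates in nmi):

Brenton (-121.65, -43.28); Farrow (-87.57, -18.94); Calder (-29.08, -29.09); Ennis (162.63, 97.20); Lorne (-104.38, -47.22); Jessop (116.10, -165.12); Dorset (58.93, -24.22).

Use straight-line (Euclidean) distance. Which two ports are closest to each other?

Brenton and Lorne

Pairwise distances:
Brenton–Farrow: 41.88 nmi
Brenton–Calder: 93.65 nmi
Brenton–Ennis: 317.10 nmi
Brenton–Lorne: 17.71 nmi
Brenton–Jessop: 267.15 nmi
Brenton–Dorset: 181.58 nmi
Farrow–Calder: 59.36 nmi
Farrow–Ennis: 275.84 nmi
Farrow–Lorne: 32.90 nmi
Farrow–Jessop: 250.70 nmi
Farrow–Dorset: 146.60 nmi
Calder–Ennis: 229.57 nmi
Calder–Lorne: 77.45 nmi
Calder–Jessop: 198.95 nmi
Calder–Dorset: 88.14 nmi
Ennis–Lorne: 303.56 nmi
Ennis–Jessop: 266.41 nmi
Ennis–Dorset: 159.68 nmi
Lorne–Jessop: 250.02 nmi
Lorne–Dorset: 164.92 nmi
Jessop–Dorset: 152.06 nmi
Closest pair: Brenton–Lorne at 17.71 nmi.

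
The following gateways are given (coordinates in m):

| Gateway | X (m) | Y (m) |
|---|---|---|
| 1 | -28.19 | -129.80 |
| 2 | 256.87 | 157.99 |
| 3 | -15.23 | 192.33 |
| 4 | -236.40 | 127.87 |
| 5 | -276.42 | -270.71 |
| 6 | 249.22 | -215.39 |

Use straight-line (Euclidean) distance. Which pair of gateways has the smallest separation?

Pairwise distances:
1–2: √((285.06)² + (287.79)²) = √(81259.2036 + 82823.0841) = 405.07 m
1–3: √((12.96)² + (322.13)²) = √(167.9616 + 103767.7369) = 322.39 m
1–4: √((-208.21)² + (257.67)²) = √(43351.4041 + 66393.8289) = 331.28 m
1–5: √((-248.23)² + (-140.91)²) = √(61618.1329 + 19855.6281) = 285.44 m
1–6: √((277.41)² + (-85.59)²) = √(76956.3081 + 7325.6481) = 290.31 m
2–3: √((-272.10)² + (34.34)²) = √(74038.4100 + 1179.2356) = 274.26 m
2–4: √((-493.27)² + (-30.12)²) = √(243315.2929 + 907.2144) = 494.19 m
2–5: √((-533.29)² + (-428.70)²) = √(284398.2241 + 183783.6900) = 684.24 m
2–6: √((-7.65)² + (-373.38)²) = √(58.5225 + 139412.6244) = 373.46 m
3–4: √((-221.17)² + (-64.46)²) = √(48916.1689 + 4155.0916) = 230.37 m
3–5: √((-261.19)² + (-463.04)²) = √(68220.2161 + 214406.0416) = 531.63 m
3–6: √((264.45)² + (-407.72)²) = √(69933.8025 + 166235.5984) = 485.97 m
4–5: √((-40.02)² + (-398.58)²) = √(1601.6004 + 158866.0164) = 400.58 m
4–6: √((485.62)² + (-343.26)²) = √(235826.7844 + 117827.4276) = 594.69 m
5–6: √((525.64)² + (55.32)²) = √(276297.4096 + 3060.3024) = 528.54 m
Closest pair: 3–4 at 230.37 m.

3 and 4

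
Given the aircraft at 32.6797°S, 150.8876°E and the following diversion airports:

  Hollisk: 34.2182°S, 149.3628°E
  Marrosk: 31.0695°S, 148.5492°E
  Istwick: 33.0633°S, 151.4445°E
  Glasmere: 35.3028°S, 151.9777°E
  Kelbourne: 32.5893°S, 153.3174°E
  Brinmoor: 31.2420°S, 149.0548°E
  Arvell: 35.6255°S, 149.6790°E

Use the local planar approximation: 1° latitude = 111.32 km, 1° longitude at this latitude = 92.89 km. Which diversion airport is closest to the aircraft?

Distances from 32.6797°S, 150.8876°E:
Hollisk: 222.2465 km
Marrosk: 281.6231 km
Istwick: 67.0785 km
Glasmere: 309.0623 km
Kelbourne: 225.9284 km
Brinmoor: 233.6642 km
Arvell: 346.6116 km
Minimum: Istwick at 67.0785 km.

Istwick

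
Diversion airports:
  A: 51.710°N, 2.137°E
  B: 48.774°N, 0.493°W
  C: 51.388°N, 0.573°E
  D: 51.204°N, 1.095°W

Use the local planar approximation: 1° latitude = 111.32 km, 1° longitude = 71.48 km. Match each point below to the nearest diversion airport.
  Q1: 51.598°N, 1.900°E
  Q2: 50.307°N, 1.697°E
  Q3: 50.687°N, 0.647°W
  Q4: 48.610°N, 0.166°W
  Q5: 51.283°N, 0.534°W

Q1→A; Q2→C; Q3→D; Q4→B; Q5→D

Q1 at 51.598°N, 1.900°E:
  A: √((0.112·111.32)² + (0.237·71.48)²) = √(155.44703 + 286.98935) = 21.034 km
  B: √((-2.824·111.32)² + (-2.393·71.48)²) = √(98827.03823 + 29258.66355) = 357.891 km
  C: √((-0.210·111.32)² + (-1.327·71.48)²) = √(546.49348 + 8997.27373) = 97.692 km
  D: √((-0.394·111.32)² + (-2.995·71.48)²) = √(1923.70662 + 45831.35962) = 218.529 km
  → nearest: A (21.034 km)
Q2 at 50.307°N, 1.697°E:
  A: √((1.403·111.32)² + (0.440·71.48)²) = √(24392.80463 + 989.17798) = 159.317 km
  B: √((-1.533·111.32)² + (-2.190·71.48)²) = √(29122.63754 + 24505.14730) = 231.577 km
  C: √((1.081·111.32)² + (-1.124·71.48)²) = √(14480.97432 + 6455.08121) = 144.693 km
  D: √((0.897·111.32)² + (-2.792·71.48)²) = √(9970.82930 + 39829.04705) = 223.159 km
  → nearest: C (144.693 km)
Q3 at 50.687°N, 0.647°W:
  A: √((1.023·111.32)² + (2.784·71.48)²) = √(12968.73639 + 39601.12736) = 229.281 km
  B: √((-1.913·111.32)² + (0.154·71.48)²) = √(45349.90017 + 121.17430) = 213.239 km
  C: √((0.701·111.32)² + (1.220·71.48)²) = √(6089.51117 + 7604.81667) = 117.023 km
  D: √((0.517·111.32)² + (-0.448·71.48)²) = √(3312.28335 + 1025.47509) = 65.862 km
  → nearest: D (65.862 km)
Q4 at 48.610°N, 0.166°W:
  A: √((3.100·111.32)² + (2.303·71.48)²) = √(119088.48846 + 27099.23079) = 382.345 km
  B: √((0.164·111.32)² + (-0.327·71.48)²) = √(333.29906 + 546.34201) = 29.659 km
  C: √((2.778·111.32)² + (0.739·71.48)²) = √(95633.68227 + 2790.34539) = 313.726 km
  D: √((2.594·111.32)² + (-0.929·71.48)²) = √(83384.69390 + 4409.61340) = 296.301 km
  → nearest: B (29.659 km)
Q5 at 51.283°N, 0.534°W:
  A: √((0.427·111.32)² + (2.671·71.48)²) = √(2259.44693 + 36451.62248) = 196.751 km
  B: √((-2.509·111.32)² + (0.041·71.48)²) = √(78009.54017 + 8.58889) = 279.317 km
  C: √((0.105·111.32)² + (1.107·71.48)²) = √(136.62337 + 6261.29736) = 79.987 km
  D: √((-0.079·111.32)² + (-0.561·71.48)²) = √(77.33936 + 1608.03246) = 41.053 km
  → nearest: D (41.053 km)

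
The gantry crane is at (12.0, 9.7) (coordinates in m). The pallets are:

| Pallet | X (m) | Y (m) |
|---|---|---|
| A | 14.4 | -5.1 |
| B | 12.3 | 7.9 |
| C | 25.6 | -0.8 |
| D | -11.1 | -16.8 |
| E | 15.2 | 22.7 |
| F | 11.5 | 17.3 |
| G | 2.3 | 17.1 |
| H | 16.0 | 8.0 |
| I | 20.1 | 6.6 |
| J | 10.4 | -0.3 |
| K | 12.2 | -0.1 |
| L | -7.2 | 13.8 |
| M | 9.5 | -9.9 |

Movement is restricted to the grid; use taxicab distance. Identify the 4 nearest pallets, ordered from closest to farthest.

B, H, F, K

Distances from (12.0, 9.7):
A: |2.4| + |-14.8| = 2.4 + 14.8 = 17.2 m
B: |0.3| + |-1.8| = 0.3 + 1.8 = 2.1 m
C: |13.6| + |-10.5| = 13.6 + 10.5 = 24.1 m
D: |-23.1| + |-26.5| = 23.1 + 26.5 = 49.6 m
E: |3.2| + |13.0| = 3.2 + 13.0 = 16.2 m
F: |-0.5| + |7.6| = 0.5 + 7.6 = 8.1 m
G: |-9.7| + |7.4| = 9.7 + 7.4 = 17.1 m
H: |4.0| + |-1.7| = 4.0 + 1.7 = 5.7 m
I: |8.1| + |-3.1| = 8.1 + 3.1 = 11.2 m
J: |-1.6| + |-10.0| = 1.6 + 10.0 = 11.6 m
K: |0.2| + |-9.8| = 0.2 + 9.8 = 10.0 m
L: |-19.2| + |4.1| = 19.2 + 4.1 = 23.3 m
M: |-2.5| + |-19.6| = 2.5 + 19.6 = 22.1 m
Sorted: B (2.1 m) < H (5.7 m) < F (8.1 m) < K (10.0 m) < I (11.2 m) < J (11.6 m) < …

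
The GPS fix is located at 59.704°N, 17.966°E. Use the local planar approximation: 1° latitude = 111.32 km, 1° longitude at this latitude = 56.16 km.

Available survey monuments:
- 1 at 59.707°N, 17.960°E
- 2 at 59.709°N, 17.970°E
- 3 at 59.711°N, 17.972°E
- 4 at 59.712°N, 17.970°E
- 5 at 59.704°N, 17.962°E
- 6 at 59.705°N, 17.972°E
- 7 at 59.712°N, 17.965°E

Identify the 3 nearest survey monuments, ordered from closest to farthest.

Distances from 59.704°N, 17.966°E:
1: 0.474 km
2: 0.600 km
3: 0.849 km
4: 0.918 km
5: 0.225 km
6: 0.355 km
7: 0.892 km
Sorted: 5 (0.225 km) < 6 (0.355 km) < 1 (0.474 km) < 2 (0.600 km) < 3 (0.849 km) < …

5, 6, 1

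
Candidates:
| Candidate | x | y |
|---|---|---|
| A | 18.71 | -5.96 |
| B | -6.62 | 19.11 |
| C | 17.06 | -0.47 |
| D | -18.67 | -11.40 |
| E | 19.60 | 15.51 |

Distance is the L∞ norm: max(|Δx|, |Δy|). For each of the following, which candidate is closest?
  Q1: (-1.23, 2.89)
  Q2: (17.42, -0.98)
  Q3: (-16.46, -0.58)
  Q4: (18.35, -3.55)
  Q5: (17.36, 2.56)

Q1→B; Q2→C; Q3→D; Q4→A; Q5→C

Q1 at (-1.23, 2.89):
  A: max(|19.94|, |-8.85|) = 19.94
  B: max(|-5.39|, |16.22|) = 16.22
  C: max(|18.29|, |-3.36|) = 18.29
  D: max(|-17.44|, |-14.29|) = 17.44
  E: max(|20.83|, |12.62|) = 20.83
  → nearest: B (16.22)
Q2 at (17.42, -0.98):
  A: max(|1.29|, |-4.98|) = 4.98
  B: max(|-24.04|, |20.09|) = 24.04
  C: max(|-0.36|, |0.51|) = 0.51
  D: max(|-36.09|, |-10.42|) = 36.09
  E: max(|2.18|, |16.49|) = 16.49
  → nearest: C (0.51)
Q3 at (-16.46, -0.58):
  A: max(|35.17|, |-5.38|) = 35.17
  B: max(|9.84|, |19.69|) = 19.69
  C: max(|33.52|, |0.11|) = 33.52
  D: max(|-2.21|, |-10.82|) = 10.82
  E: max(|36.06|, |16.09|) = 36.06
  → nearest: D (10.82)
Q4 at (18.35, -3.55):
  A: max(|0.36|, |-2.41|) = 2.41
  B: max(|-24.97|, |22.66|) = 24.97
  C: max(|-1.29|, |3.08|) = 3.08
  D: max(|-37.02|, |-7.85|) = 37.02
  E: max(|1.25|, |19.06|) = 19.06
  → nearest: A (2.41)
Q5 at (17.36, 2.56):
  A: max(|1.35|, |-8.52|) = 8.52
  B: max(|-23.98|, |16.55|) = 23.98
  C: max(|-0.30|, |-3.03|) = 3.03
  D: max(|-36.03|, |-13.96|) = 36.03
  E: max(|2.24|, |12.95|) = 12.95
  → nearest: C (3.03)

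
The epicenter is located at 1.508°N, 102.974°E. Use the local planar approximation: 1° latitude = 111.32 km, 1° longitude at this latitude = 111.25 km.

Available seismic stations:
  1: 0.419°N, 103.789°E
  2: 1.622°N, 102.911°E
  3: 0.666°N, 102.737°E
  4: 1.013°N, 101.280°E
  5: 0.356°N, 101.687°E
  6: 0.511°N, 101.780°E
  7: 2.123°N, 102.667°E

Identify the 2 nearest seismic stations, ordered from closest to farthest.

Distances from 1.508°N, 102.974°E:
1: 151.383 km
2: 14.497 km
3: 97.369 km
4: 196.348 km
5: 192.213 km
6: 173.096 km
7: 76.508 km
Sorted: 2 (14.497 km) < 7 (76.508 km) < 3 (97.369 km) < 1 (151.383 km) < …

2, 7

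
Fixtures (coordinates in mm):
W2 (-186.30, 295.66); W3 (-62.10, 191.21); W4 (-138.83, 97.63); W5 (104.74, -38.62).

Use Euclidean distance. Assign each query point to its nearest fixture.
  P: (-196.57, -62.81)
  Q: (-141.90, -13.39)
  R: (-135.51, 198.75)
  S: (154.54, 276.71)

P at (-196.57, -62.81):
  W2: √((10.27)² + (358.47)²) = √(105.4729 + 128500.7409) = 358.62 mm
  W3: √((134.47)² + (254.02)²) = √(18082.1809 + 64526.1604) = 287.42 mm
  W4: √((57.74)² + (160.44)²) = √(3333.9076 + 25740.9936) = 170.51 mm
  W5: √((301.31)² + (24.19)²) = √(90787.7161 + 585.1561) = 302.28 mm
  → nearest: W4 (170.51 mm)
Q at (-141.90, -13.39):
  W2: √((-44.40)² + (309.05)²) = √(1971.3600 + 95511.9025) = 312.22 mm
  W3: √((79.80)² + (204.60)²) = √(6368.0400 + 41861.1600) = 219.61 mm
  W4: √((3.07)² + (111.02)²) = √(9.4249 + 12325.4404) = 111.06 mm
  W5: √((246.64)² + (-25.23)²) = √(60831.2896 + 636.5529) = 247.93 mm
  → nearest: W4 (111.06 mm)
R at (-135.51, 198.75):
  W2: √((-50.79)² + (96.91)²) = √(2579.6241 + 9391.5481) = 109.41 mm
  W3: √((73.41)² + (-7.54)²) = √(5389.0281 + 56.8516) = 73.80 mm
  W4: √((-3.32)² + (-101.12)²) = √(11.0224 + 10225.2544) = 101.17 mm
  W5: √((240.25)² + (-237.37)²) = √(57720.0625 + 56344.5169) = 337.73 mm
  → nearest: W3 (73.80 mm)
S at (154.54, 276.71):
  W2: √((-340.84)² + (18.95)²) = √(116171.9056 + 359.1025) = 341.37 mm
  W3: √((-216.64)² + (-85.50)²) = √(46932.8896 + 7310.2500) = 232.90 mm
  W4: √((-293.37)² + (-179.08)²) = √(86065.9569 + 32069.6464) = 343.71 mm
  W5: √((-49.80)² + (-315.33)²) = √(2480.0400 + 99433.0089) = 319.24 mm
  → nearest: W3 (232.90 mm)

P→W4; Q→W4; R→W3; S→W3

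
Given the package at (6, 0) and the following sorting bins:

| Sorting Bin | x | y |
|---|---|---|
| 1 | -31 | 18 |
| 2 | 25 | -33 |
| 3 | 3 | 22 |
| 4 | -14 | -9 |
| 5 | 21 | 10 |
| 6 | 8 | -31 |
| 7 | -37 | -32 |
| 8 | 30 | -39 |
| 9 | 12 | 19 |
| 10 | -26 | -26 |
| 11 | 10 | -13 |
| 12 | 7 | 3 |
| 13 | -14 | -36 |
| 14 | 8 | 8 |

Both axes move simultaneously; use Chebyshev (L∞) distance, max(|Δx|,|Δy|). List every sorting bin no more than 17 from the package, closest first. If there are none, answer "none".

12, 14, 11, 5

Distances from (6, 0):
1: max(|-37|, |18|) = 37
2: max(|19|, |-33|) = 33
3: max(|-3|, |22|) = 22
4: max(|-20|, |-9|) = 20
5: max(|15|, |10|) = 15
6: max(|2|, |-31|) = 31
7: max(|-43|, |-32|) = 43
8: max(|24|, |-39|) = 39
9: max(|6|, |19|) = 19
10: max(|-32|, |-26|) = 32
11: max(|4|, |-13|) = 13
12: max(|1|, |3|) = 3
13: max(|-20|, |-36|) = 36
14: max(|2|, |8|) = 8
Threshold 17: 12 (3), 14 (8), 11 (13), 5 (15) are within range.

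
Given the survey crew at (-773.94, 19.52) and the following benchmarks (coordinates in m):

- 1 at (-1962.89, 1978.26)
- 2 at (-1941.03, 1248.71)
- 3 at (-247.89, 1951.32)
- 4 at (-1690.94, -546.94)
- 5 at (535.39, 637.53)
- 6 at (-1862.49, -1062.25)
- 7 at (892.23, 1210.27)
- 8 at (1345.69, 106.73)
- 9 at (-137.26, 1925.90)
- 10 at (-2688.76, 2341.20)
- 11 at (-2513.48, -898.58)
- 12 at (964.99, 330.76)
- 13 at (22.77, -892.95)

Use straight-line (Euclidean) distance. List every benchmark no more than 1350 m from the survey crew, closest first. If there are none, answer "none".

Distances from (-773.94, 19.52):
1: 2291.35 m
2: 1694.99 m
3: 2002.14 m
4: 1077.85 m
5: 1447.85 m
6: 1534.66 m
7: 2047.93 m
8: 2121.42 m
9: 2009.89 m
10: 3009.44 m
11: 1966.95 m
12: 1766.56 m
13: 1211.34 m
Threshold 1350 m: 4 (1077.85 m), 13 (1211.34 m) are within range.

4, 13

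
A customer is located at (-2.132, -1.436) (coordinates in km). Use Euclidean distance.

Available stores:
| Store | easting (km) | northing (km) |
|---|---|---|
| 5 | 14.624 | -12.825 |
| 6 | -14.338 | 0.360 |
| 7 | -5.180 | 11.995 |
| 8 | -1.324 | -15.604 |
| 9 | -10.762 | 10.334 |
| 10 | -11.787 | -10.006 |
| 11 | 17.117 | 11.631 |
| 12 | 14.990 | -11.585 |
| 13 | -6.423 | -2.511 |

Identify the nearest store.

Distances from (-2.132, -1.436):
5: √((16.756)² + (-11.389)²) = √(280.76354 + 129.70932) = 20.260 km
6: √((-12.206)² + (1.796)²) = √(148.98644 + 3.22562) = 12.337 km
7: √((-3.048)² + (13.431)²) = √(9.29030 + 180.39176) = 13.773 km
8: √((0.808)² + (-14.168)²) = √(0.65286 + 200.73222) = 14.191 km
9: √((-8.630)² + (11.770)²) = √(74.47690 + 138.53290) = 14.595 km
10: √((-9.655)² + (-8.570)²) = √(93.21903 + 73.44490) = 12.910 km
11: √((19.249)² + (13.067)²) = √(370.52400 + 170.74649) = 23.265 km
12: √((17.122)² + (-10.149)²) = √(293.16288 + 103.00220) = 19.904 km
13: √((-4.291)² + (-1.075)²) = √(18.41268 + 1.15563) = 4.424 km
Minimum: 13 at 4.424 km.

13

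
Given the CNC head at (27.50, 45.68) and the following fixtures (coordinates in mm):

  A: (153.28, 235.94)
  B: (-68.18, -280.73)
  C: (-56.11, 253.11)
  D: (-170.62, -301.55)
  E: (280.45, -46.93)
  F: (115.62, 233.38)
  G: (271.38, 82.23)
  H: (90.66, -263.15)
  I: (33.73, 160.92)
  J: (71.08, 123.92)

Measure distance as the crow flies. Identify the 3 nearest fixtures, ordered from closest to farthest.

Distances from (27.50, 45.68):
A: 228.08 mm
B: 340.14 mm
C: 223.65 mm
D: 399.78 mm
E: 269.37 mm
F: 207.36 mm
G: 246.60 mm
H: 315.22 mm
I: 115.41 mm
J: 89.56 mm
Sorted: J (89.56 mm) < I (115.41 mm) < F (207.36 mm) < C (223.65 mm) < A (228.08 mm) < …

J, I, F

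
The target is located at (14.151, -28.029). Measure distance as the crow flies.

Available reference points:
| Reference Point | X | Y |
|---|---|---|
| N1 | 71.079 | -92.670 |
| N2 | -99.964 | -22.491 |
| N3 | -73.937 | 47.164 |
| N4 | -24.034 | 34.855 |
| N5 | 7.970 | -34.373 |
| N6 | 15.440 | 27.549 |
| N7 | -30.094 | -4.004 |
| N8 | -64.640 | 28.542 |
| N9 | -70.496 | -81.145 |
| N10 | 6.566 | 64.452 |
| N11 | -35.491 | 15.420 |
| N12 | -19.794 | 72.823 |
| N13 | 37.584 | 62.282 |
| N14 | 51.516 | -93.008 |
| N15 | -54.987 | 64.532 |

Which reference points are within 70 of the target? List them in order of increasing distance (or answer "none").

N5, N7, N6, N11

Distances from (14.151, -28.029):
N1: 86.135
N2: 114.249
N3: 115.817
N4: 73.570
N5: 8.857
N6: 55.593
N7: 50.347
N8: 96.996
N9: 99.932
N10: 92.792
N11: 65.971
N12: 106.411
N13: 93.302
N14: 74.956
N15: 115.532
Threshold 70: N5 (8.857), N7 (50.347), N6 (55.593), N11 (65.971) are within range.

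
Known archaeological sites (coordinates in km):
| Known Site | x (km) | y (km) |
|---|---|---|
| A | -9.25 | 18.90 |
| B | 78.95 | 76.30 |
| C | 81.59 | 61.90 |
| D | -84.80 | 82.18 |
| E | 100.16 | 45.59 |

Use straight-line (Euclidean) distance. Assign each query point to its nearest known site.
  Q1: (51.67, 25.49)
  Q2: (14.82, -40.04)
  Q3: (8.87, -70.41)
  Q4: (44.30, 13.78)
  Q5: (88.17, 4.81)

Q1 at (51.67, 25.49):
  A: 61.28 km
  B: 57.67 km
  C: 47.13 km
  D: 147.78 km
  E: 52.49 km
  → nearest: C (47.13 km)
Q2 at (14.82, -40.04):
  A: 63.67 km
  B: 132.84 km
  C: 121.86 km
  D: 157.68 km
  E: 120.89 km
  → nearest: A (63.67 km)
Q3 at (8.87, -70.41):
  A: 91.13 km
  B: 162.59 km
  C: 150.98 km
  D: 179.05 km
  E: 147.61 km
  → nearest: A (91.13 km)
Q4 at (44.30, 13.78):
  A: 53.79 km
  B: 71.48 km
  C: 60.88 km
  D: 146.10 km
  E: 64.28 km
  → nearest: A (53.79 km)
Q5 at (88.17, 4.81):
  A: 98.43 km
  B: 72.08 km
  C: 57.47 km
  D: 189.49 km
  E: 42.51 km
  → nearest: E (42.51 km)

Q1→C; Q2→A; Q3→A; Q4→A; Q5→E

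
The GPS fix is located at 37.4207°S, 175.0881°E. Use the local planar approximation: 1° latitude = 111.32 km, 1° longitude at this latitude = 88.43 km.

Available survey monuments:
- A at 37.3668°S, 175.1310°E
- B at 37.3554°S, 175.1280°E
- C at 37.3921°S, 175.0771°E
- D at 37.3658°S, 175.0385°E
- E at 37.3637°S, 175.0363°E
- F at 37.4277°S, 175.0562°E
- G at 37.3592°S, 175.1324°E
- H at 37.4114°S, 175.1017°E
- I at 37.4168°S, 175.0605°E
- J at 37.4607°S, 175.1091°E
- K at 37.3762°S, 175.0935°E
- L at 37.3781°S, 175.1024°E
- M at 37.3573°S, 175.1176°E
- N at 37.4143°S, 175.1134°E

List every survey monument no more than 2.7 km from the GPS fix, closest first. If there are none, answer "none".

H, N, I

Distances from 37.4207°S, 175.0881°E:
A: 7.0988 km
B: 8.0803 km
C: 3.3290 km
D: 7.5225 km
E: 7.8259 km
F: 2.9266 km
G: 7.8877 km
H: 1.5869 km
I: 2.4790 km
J: 4.8245 km
K: 4.9767 km
L: 4.9079 km
M: 7.5244 km
N: 2.3480 km
Threshold 2.7 km: H (1.5869 km), N (2.3480 km), I (2.4790 km) are within range.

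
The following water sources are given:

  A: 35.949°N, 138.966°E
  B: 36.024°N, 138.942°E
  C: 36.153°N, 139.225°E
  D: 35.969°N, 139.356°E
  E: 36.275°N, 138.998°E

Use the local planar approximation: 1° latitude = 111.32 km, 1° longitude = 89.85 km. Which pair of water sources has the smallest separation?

Pairwise distances:
A–B: 8.623 km
C–D: 23.624 km
C–E: 24.504 km
B–E: 28.391 km
B–C: 29.202 km
A–C: 32.516 km
A–D: 35.112 km
A–E: 36.404 km
B–D: 37.698 km
D–E: 46.851 km
Closest pair: A–B at 8.623 km.

A and B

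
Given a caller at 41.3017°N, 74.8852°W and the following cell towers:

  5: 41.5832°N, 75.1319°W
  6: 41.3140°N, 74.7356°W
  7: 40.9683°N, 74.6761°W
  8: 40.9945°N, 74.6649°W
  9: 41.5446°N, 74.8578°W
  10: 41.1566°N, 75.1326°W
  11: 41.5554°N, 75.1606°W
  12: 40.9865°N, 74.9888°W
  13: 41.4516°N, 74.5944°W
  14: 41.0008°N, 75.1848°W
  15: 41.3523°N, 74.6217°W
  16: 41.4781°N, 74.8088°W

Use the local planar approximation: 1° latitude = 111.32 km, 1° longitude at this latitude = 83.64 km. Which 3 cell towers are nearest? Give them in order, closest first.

Distances from 41.3017°N, 74.8852°W:
5: √((0.2815·111.32)² + (-0.2467·83.64)²) = √(981.981246 + 425.761461) = 37.5199 km
6: √((0.0123·111.32)² + (0.1496·83.64)²) = √(1.874807 + 156.563757) = 12.5872 km
7: √((-0.3334·111.32)² + (0.2091·83.64)²) = √(1377.455528 + 305.869458) = 41.0283 km
8: √((-0.3072·111.32)² + (0.2203·83.64)²) = √(1169.469280 + 339.513496) = 38.8456 km
9: √((0.2429·111.32)² + (0.0274·83.64)²) = √(731.141482 + 5.252054) = 27.1366 km
10: √((-0.1451·111.32)² + (-0.2474·83.64)²) = √(260.904290 + 428.181046) = 26.2504 km
11: √((0.2537·111.32)² + (-0.2754·83.64)²) = √(797.604012 + 530.586163) = 36.4443 km
12: √((-0.3152·111.32)² + (-0.1036·83.64)²) = √(1231.172235 + 75.084027) = 36.1422 km
13: √((0.1499·111.32)² + (0.2908·83.64)²) = √(278.451564 + 591.584590) = 29.4964 km
14: √((-0.3009·111.32)² + (-0.2996·83.64)²) = √(1121.994611 + 627.930627) = 41.8321 km
15: √((0.0506·111.32)² + (0.2635·83.64)²) = √(31.728346 + 485.723692) = 22.7476 km
16: √((0.1764·111.32)² + (0.0764·83.64)²) = √(385.605799 + 40.833327) = 20.6504 km
Sorted: 6 (12.5872 km) < 16 (20.6504 km) < 15 (22.7476 km) < 10 (26.2504 km) < 9 (27.1366 km) < …

6, 16, 15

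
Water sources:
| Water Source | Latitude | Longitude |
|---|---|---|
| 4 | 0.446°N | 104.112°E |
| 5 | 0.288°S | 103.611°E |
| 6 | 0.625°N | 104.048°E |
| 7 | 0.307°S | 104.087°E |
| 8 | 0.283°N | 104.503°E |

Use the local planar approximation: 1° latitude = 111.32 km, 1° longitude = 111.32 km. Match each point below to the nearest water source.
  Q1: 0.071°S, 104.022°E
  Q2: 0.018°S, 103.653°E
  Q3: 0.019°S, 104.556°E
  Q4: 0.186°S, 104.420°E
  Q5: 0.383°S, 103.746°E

Q1→7; Q2→5; Q3→8; Q4→7; Q5→5

Q1 at 0.071°S, 104.022°E:
  4: √((0.517·111.32)² + (0.090·111.32)²) = √(3312.28335 + 100.37635) = 58.418 km
  5: √((-0.217·111.32)² + (-0.411·111.32)²) = √(583.53359 + 2093.29309) = 51.738 km
  6: √((0.696·111.32)² + (0.026·111.32)²) = √(6002.95205 + 8.37709) = 77.533 km
  7: √((-0.236·111.32)² + (0.065·111.32)²) = √(690.19276 + 52.35680) = 27.250 km
  8: √((0.354·111.32)² + (0.481·111.32)²) = √(1552.93372 + 2867.05846) = 66.483 km
  → nearest: 7 (27.250 km)
Q2 at 0.018°S, 103.653°E:
  4: √((0.464·111.32)² + (0.459·111.32)²) = √(2667.97869 + 2610.78895) = 72.655 km
  5: √((-0.270·111.32)² + (-0.042·111.32)²) = √(903.38718 + 21.85974) = 30.418 km
  6: √((0.643·111.32)² + (0.395·111.32)²) = √(5123.51888 + 1933.48402) = 84.006 km
  7: √((-0.289·111.32)² + (0.434·111.32)²) = √(1035.00413 + 2334.13437) = 58.044 km
  8: √((0.301·111.32)² + (0.850·111.32)²) = √(1122.74049 + 8953.32288) = 100.380 km
  → nearest: 5 (30.418 km)
Q3 at 0.019°S, 104.556°E:
  4: √((0.465·111.32)² + (-0.444·111.32)²) = √(2679.49099 + 2442.93738) = 71.571 km
  5: √((-0.269·111.32)² + (-0.945·111.32)²) = √(896.70782 + 11066.49297) = 109.376 km
  6: √((0.644·111.32)² + (-0.508·111.32)²) = √(5139.46757 + 3197.96584) = 91.310 km
  7: √((-0.288·111.32)² + (-0.469·111.32)²) = √(1027.85386 + 2725.78803) = 61.267 km
  8: √((0.302·111.32)² + (-0.053·111.32)²) = √(1130.21296 + 34.80953) = 34.132 km
  → nearest: 8 (34.132 km)
Q4 at 0.186°S, 104.420°E:
  4: √((0.632·111.32)² + (-0.308·111.32)²) = √(4949.71909 + 1175.56820) = 78.264 km
  5: √((-0.102·111.32)² + (-0.809·111.32)²) = √(128.92785 + 8110.42175) = 90.771 km
  6: √((0.811·111.32)² + (-0.372·111.32)²) = √(8150.57229 + 1714.87423) = 99.325 km
  7: √((-0.121·111.32)² + (-0.333·111.32)²) = √(181.43336 + 1374.15228) = 39.441 km
  8: √((0.469·111.32)² + (0.083·111.32)²) = √(2725.78803 + 85.36947) = 53.020 km
  → nearest: 7 (39.441 km)
Q5 at 0.383°S, 103.746°E:
  4: √((0.829·111.32)² + (0.366·111.32)²) = √(8516.38834 + 1660.00183) = 100.878 km
  5: √((0.095·111.32)² + (-0.135·111.32)²) = √(111.83909 + 225.84680) = 18.376 km
  6: √((1.008·111.32)² + (0.302·111.32)²) = √(12591.20978 + 1130.21296) = 117.138 km
  7: √((0.076·111.32)² + (0.341·111.32)²) = √(71.57701 + 1440.97071) = 38.891 km
  8: √((0.666·111.32)² + (0.757·111.32)²) = √(5496.60911 + 7101.30481) = 112.240 km
  → nearest: 5 (18.376 km)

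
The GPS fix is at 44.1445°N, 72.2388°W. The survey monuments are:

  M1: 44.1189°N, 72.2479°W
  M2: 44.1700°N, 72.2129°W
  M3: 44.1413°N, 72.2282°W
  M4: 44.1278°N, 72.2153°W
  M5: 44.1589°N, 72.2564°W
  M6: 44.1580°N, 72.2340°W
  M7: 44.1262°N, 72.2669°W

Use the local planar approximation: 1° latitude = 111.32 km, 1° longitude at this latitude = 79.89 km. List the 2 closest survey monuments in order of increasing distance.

M3, M6

Distances from 44.1445°N, 72.2388°W:
M1: √((-0.0256·111.32)² + (-0.0091·79.89)²) = √(8.121314 + 0.528528) = 2.9411 km
M2: √((0.0255·111.32)² + (0.0259·79.89)²) = √(8.057991 + 4.281386) = 3.5127 km
M3: √((-0.0032·111.32)² + (0.0106·79.89)²) = √(0.126896 + 0.717128) = 0.9187 km
M4: √((-0.0167·111.32)² + (0.0235·79.89)²) = √(3.456045 + 3.524687) = 2.6421 km
M5: √((0.0144·111.32)² + (-0.0176·79.89)²) = √(2.569635 + 1.977016) = 2.1323 km
M6: √((0.0135·111.32)² + (0.0048·79.89)²) = √(2.258468 + 0.147051) = 1.5510 km
M7: √((-0.0183·111.32)² + (-0.0281·79.89)²) = √(4.150005 + 5.039616) = 3.0314 km
Sorted: M3 (0.9187 km) < M6 (1.5510 km) < M5 (2.1323 km) < M4 (2.6421 km) < …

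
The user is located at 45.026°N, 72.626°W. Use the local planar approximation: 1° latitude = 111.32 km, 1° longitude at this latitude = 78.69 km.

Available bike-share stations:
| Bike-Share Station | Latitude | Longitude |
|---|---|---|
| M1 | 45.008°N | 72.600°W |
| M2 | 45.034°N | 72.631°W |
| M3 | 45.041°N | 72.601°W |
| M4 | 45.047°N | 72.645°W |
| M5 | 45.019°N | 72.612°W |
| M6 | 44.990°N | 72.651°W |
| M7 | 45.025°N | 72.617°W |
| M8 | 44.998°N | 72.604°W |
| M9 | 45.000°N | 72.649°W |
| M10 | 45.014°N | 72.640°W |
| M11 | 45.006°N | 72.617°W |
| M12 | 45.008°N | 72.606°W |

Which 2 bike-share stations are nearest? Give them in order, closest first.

M7, M2

Distances from 45.026°N, 72.626°W:
M1: √((-0.018·111.32)² + (0.026·78.69)²) = √(4.01505 + 4.18587) = 2.864 km
M2: √((0.008·111.32)² + (-0.005·78.69)²) = √(0.79310 + 0.15480) = 0.974 km
M3: √((0.015·111.32)² + (0.025·78.69)²) = √(2.78823 + 3.87007) = 2.580 km
M4: √((0.021·111.32)² + (-0.019·78.69)²) = √(5.46493 + 2.23535) = 2.775 km
M5: √((-0.007·111.32)² + (0.014·78.69)²) = √(0.60721 + 1.21365) = 1.349 km
M6: √((-0.036·111.32)² + (-0.025·78.69)²) = √(16.06022 + 3.87007) = 4.464 km
M7: √((-0.001·111.32)² + (0.009·78.69)²) = √(0.01239 + 0.50156) = 0.717 km
M8: √((-0.028·111.32)² + (0.022·78.69)²) = √(9.71544 + 2.99698) = 3.565 km
M9: √((-0.026·111.32)² + (-0.023·78.69)²) = √(8.37709 + 3.27563) = 3.414 km
M10: √((-0.012·111.32)² + (-0.014·78.69)²) = √(1.78447 + 1.21365) = 1.732 km
M11: √((-0.020·111.32)² + (0.009·78.69)²) = √(4.95686 + 0.50156) = 2.336 km
M12: √((-0.018·111.32)² + (0.020·78.69)²) = √(4.01505 + 2.47685) = 2.548 km
Sorted: M7 (0.717 km) < M2 (0.974 km) < M5 (1.349 km) < M10 (1.732 km) < …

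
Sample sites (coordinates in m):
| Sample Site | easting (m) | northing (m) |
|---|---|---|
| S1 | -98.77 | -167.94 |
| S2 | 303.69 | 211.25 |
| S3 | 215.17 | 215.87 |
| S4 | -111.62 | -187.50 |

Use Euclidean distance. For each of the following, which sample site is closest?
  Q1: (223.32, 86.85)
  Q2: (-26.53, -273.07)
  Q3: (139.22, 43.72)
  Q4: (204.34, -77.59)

Q1 at (223.32, 86.85):
  S1: √((-322.09)² + (-254.79)²) = √(103741.9681 + 64917.9441) = 410.68 m
  S2: √((80.37)² + (124.40)²) = √(6459.3369 + 15475.3600) = 148.10 m
  S3: √((-8.15)² + (129.02)²) = √(66.4225 + 16646.1604) = 129.28 m
  S4: √((-334.94)² + (-274.35)²) = √(112184.8036 + 75267.9225) = 432.96 m
  → nearest: S3 (129.28 m)
Q2 at (-26.53, -273.07):
  S1: √((-72.24)² + (105.13)²) = √(5218.6176 + 11052.3169) = 127.56 m
  S2: √((330.22)² + (484.32)²) = √(109045.2484 + 234565.8624) = 586.18 m
  S3: √((241.70)² + (488.94)²) = √(58418.8900 + 239062.3236) = 545.42 m
  S4: √((-85.09)² + (85.57)²) = √(7240.3081 + 7322.2249) = 120.68 m
  → nearest: S4 (120.68 m)
Q3 at (139.22, 43.72):
  S1: √((-237.99)² + (-211.66)²) = √(56639.2401 + 44799.9556) = 318.50 m
  S2: √((164.47)² + (167.53)²) = √(27050.3809 + 28066.3009) = 234.77 m
  S3: √((75.95)² + (172.15)²) = √(5768.4025 + 29635.6225) = 188.16 m
  S4: √((-250.84)² + (-231.22)²) = √(62920.7056 + 53462.6884) = 341.15 m
  → nearest: S3 (188.16 m)
Q4 at (204.34, -77.59):
  S1: √((-303.11)² + (-90.35)²) = √(91875.6721 + 8163.1225) = 316.29 m
  S2: √((99.35)² + (288.84)²) = √(9870.4225 + 83428.5456) = 305.45 m
  S3: √((10.83)² + (293.46)²) = √(117.2889 + 86118.7716) = 293.66 m
  S4: √((-315.96)² + (-109.91)²) = √(99830.7216 + 12080.2081) = 334.53 m
  → nearest: S3 (293.66 m)

Q1→S3; Q2→S4; Q3→S3; Q4→S3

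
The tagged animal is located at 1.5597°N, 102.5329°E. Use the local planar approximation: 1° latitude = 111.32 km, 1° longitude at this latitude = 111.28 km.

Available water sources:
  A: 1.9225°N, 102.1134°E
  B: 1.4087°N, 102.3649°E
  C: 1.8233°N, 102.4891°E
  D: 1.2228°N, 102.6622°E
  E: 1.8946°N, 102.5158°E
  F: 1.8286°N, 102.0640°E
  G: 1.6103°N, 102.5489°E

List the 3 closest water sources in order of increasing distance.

G, B, C

Distances from 1.5597°N, 102.5329°E:
A: √((0.3628·111.32)² + (-0.4195·111.28)²) = √(1631.101369 + 2179.205389) = 61.7277 km
B: √((-0.1510·111.32)² + (-0.1680·111.28)²) = √(282.553239 + 349.504521) = 25.1408 km
C: √((0.2636·111.32)² + (-0.0438·111.28)²) = √(861.067519 + 23.756500) = 29.7460 km
D: √((-0.3369·111.32)² + (0.1293·111.28)²) = √(1406.528114 + 207.029047) = 40.1691 km
E: √((0.3349·111.32)² + (-0.0171·111.28)²) = √(1389.878031 + 3.620983) = 37.3296 km
F: √((0.2689·111.32)² + (-0.4689·111.28)²) = √(896.041243 + 2722.668078) = 60.1557 km
G: √((0.0506·111.32)² + (0.0160·111.28)²) = √(31.728346 + 3.170109) = 5.9075 km
Sorted: G (5.9075 km) < B (25.1408 km) < C (29.7460 km) < E (37.3296 km) < D (40.1691 km) < …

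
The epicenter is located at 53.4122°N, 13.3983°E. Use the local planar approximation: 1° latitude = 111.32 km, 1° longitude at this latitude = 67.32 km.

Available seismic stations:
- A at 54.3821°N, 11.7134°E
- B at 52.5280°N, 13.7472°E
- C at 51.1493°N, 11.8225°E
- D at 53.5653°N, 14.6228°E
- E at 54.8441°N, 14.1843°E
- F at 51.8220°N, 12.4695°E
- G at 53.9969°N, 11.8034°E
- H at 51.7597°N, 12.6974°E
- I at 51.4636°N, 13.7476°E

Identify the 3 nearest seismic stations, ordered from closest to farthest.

D, B, G

Distances from 53.4122°N, 13.3983°E:
A: √((0.9699·111.32)² + (-1.6849·67.32)²) = √(11657.362832 + 12865.790497) = 156.5987 km
B: √((-0.8842·111.32)² + (0.3489·67.32)²) = √(9688.296389 + 551.683701) = 101.1928 km
C: √((-2.2629·111.32)² + (-1.5758·67.32)²) = √(63456.646943 + 11253.572337) = 273.3317 km
D: √((0.1531·111.32)² + (1.2245·67.32)²) = √(290.466985 + 6795.255544) = 84.1767 km
E: √((1.4319·111.32)² + (0.7860·67.32)²) = √(25408.075631 + 2799.840599) = 167.9521 km
F: √((-1.5902·111.32)² + (-0.9288·67.32)²) = √(31336.457100 + 3909.602719) = 187.7393 km
G: √((0.5847·111.32)² + (-1.5949·67.32)²) = √(4236.552406 + 11528.030868) = 125.5571 km
H: √((-1.6525·111.32)² + (-0.7009·67.32)²) = √(33839.920310 + 2226.385345) = 189.9113 km
I: √((-1.9486·111.32)² + (0.3493·67.32)²) = √(47053.484667 + 552.949393) = 218.1890 km
Sorted: D (84.1767 km) < B (101.1928 km) < G (125.5571 km) < A (156.5987 km) < E (167.9521 km) < …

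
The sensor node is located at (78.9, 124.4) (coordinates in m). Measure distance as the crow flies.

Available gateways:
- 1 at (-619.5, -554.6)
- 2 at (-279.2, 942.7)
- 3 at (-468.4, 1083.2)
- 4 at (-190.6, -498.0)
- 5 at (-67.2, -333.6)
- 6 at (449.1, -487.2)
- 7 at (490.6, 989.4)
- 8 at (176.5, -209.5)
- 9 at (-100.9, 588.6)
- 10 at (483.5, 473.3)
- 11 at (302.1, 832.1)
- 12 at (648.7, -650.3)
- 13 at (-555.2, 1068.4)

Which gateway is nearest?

8

Distances from (78.9, 124.4):
1: 974.1 m
2: 893.2 m
3: 1104.0 m
4: 678.2 m
5: 480.7 m
6: 714.9 m
7: 958.0 m
8: 347.9 m
9: 497.8 m
10: 534.3 m
11: 742.1 m
12: 961.7 m
13: 1137.2 m
Minimum: 8 at 347.9 m.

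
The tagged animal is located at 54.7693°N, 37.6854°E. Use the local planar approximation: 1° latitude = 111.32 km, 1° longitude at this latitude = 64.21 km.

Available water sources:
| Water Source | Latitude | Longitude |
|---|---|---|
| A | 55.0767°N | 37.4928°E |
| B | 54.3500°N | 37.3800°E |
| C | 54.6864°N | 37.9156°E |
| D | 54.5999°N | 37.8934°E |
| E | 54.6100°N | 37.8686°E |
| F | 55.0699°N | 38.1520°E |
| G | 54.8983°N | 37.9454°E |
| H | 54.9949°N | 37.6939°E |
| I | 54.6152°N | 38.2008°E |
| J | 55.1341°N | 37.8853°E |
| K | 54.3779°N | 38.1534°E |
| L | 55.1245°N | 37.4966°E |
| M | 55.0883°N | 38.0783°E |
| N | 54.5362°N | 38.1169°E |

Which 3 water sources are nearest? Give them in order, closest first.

Distances from 54.7693°N, 37.6854°E:
A: √((0.3074·111.32)² + (-0.1926·64.21)²) = √(1170.992522 + 152.938880) = 36.3859 km
B: √((-0.4193·111.32)² + (-0.3054·64.21)²) = √(2178.693412 + 384.541668) = 50.6284 km
C: √((-0.0829·111.32)² + (0.2302·64.21)²) = √(85.163883 + 218.482159) = 17.4254 km
D: √((-0.1694·111.32)² + (0.2080·64.21)²) = √(355.609379 + 178.374188) = 23.1081 km
E: √((-0.1593·111.32)² + (0.1832·64.21)²) = √(314.469078 + 138.374568) = 21.2801 km
F: √((0.3006·111.32)² + (0.4666·64.21)²) = √(1119.758448 + 897.624729) = 44.9153 km
G: √((0.1290·111.32)² + (0.2600·64.21)²) = √(206.217642 + 278.709669) = 22.0211 km
H: √((0.2256·111.32)² + (0.0085·64.21)²) = √(630.702549 + 0.297881) = 25.1197 km
I: √((-0.1541·111.32)² + (0.5154·64.21)²) = √(294.273851 + 1095.201849) = 37.2757 km
J: √((0.3648·111.32)² + (0.1999·64.21)²) = √(1649.134414 + 164.752088) = 42.5897 km
K: √((-0.3914·111.32)² + (0.4680·64.21)²) = √(1898.401367 + 903.019328) = 52.9284 km
L: √((0.3552·111.32)² + (-0.1888·64.21)²) = √(1563.479926 + 146.963444) = 41.3575 km
M: √((0.3190·111.32)² + (0.3929·64.21)²) = √(1261.036803 + 636.457484) = 43.5602 km
N: √((-0.2331·111.32)² + (0.4315·64.21)²) = √(673.334617 + 767.656515) = 37.9604 km
Sorted: C (17.4254 km) < E (21.2801 km) < G (22.0211 km) < D (23.1081 km) < H (25.1197 km) < …

C, E, G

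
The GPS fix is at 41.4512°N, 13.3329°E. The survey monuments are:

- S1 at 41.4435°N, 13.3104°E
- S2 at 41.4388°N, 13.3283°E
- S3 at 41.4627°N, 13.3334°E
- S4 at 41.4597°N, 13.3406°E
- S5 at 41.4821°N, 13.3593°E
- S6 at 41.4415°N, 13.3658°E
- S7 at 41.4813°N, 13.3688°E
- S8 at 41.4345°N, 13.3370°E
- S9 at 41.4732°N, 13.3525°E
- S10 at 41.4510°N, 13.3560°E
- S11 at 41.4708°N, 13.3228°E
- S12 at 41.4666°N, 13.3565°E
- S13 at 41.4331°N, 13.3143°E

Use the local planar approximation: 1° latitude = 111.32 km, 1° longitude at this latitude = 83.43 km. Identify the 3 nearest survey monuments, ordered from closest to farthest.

Distances from 41.4512°N, 13.3329°E:
S1: √((-0.0077·111.32)² + (-0.0225·83.43)²) = √(0.734730 + 3.523786) = 2.0636 km
S2: √((-0.0124·111.32)² + (-0.0046·83.43)²) = √(1.905416 + 0.147286) = 1.4327 km
S3: √((0.0115·111.32)² + (0.0005·83.43)²) = √(1.638861 + 0.001740) = 1.2809 km
S4: √((0.0085·111.32)² + (0.0077·83.43)²) = √(0.895332 + 0.412692) = 1.1437 km
S5: √((0.0309·111.32)² + (0.0264·83.43)²) = √(11.832141 + 4.851235) = 4.0845 km
S6: √((-0.0097·111.32)² + (0.0329·83.43)²) = √(1.165977 + 7.534185) = 2.9496 km
S7: √((0.0301·111.32)² + (0.0359·83.43)²) = √(11.227405 + 8.970846) = 4.4942 km
S8: √((-0.0167·111.32)² + (0.0041·83.43)²) = √(3.456045 + 0.117007) = 1.8903 km
S9: √((0.0220·111.32)² + (0.0196·83.43)²) = √(5.997797 + 2.673971) = 2.9448 km
S10: √((-0.0002·111.32)² + (0.0231·83.43)²) = √(0.000496 + 3.714227) = 1.9274 km
S11: √((0.0196·111.32)² + (-0.0101·83.43)²) = √(4.760565 + 0.710047) = 2.3389 km
S12: √((0.0154·111.32)² + (0.0236·83.43)²) = √(2.938920 + 3.876756) = 2.6107 km
S13: √((-0.0181·111.32)² + (-0.0186·83.43)²) = √(4.059790 + 2.408077) = 2.5432 km
Sorted: S4 (1.1437 km) < S3 (1.2809 km) < S2 (1.4327 km) < S8 (1.8903 km) < S10 (1.9274 km) < …

S4, S3, S2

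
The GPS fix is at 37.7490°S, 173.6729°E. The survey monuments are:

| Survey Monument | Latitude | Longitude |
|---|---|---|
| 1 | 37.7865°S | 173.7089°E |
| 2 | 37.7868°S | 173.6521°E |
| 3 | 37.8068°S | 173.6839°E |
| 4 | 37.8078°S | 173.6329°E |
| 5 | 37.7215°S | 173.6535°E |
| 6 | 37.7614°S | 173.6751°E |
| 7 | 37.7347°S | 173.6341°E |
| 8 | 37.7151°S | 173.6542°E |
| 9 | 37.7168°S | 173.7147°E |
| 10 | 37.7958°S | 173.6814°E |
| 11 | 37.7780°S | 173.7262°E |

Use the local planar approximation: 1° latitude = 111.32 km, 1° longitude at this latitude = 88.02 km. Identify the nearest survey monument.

Distances from 37.7490°S, 173.6729°E:
1: 5.2409 km
2: 4.5889 km
3: 6.5067 km
4: 7.4324 km
5: 3.5053 km
6: 1.3939 km
7: 3.7680 km
8: 4.1171 km
9: 5.1367 km
10: 5.2632 km
11: 5.6949 km
Minimum: 6 at 1.3939 km.

6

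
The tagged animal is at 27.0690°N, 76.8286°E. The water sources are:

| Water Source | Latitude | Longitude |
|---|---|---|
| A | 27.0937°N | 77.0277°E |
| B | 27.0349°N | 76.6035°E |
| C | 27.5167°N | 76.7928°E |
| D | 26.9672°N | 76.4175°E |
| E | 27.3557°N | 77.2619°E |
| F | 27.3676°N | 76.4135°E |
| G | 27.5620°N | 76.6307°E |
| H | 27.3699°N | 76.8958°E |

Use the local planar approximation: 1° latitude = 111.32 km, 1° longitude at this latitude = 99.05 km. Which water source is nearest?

A

Distances from 27.0690°N, 76.8286°E:
A: 19.9116 km
B: 22.6170 km
C: 49.9640 km
D: 42.2670 km
E: 53.4844 km
F: 52.8716 km
G: 58.2764 km
H: 34.1511 km
Minimum: A at 19.9116 km.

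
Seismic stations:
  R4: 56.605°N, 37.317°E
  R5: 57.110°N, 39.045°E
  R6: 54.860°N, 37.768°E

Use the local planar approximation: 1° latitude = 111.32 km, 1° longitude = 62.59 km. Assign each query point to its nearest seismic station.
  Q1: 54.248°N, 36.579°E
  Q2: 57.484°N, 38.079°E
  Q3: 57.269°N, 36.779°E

Q1 at 54.248°N, 36.579°E:
  R4: √((2.357·111.32)² + (0.738·62.59)²) = √(68843.91510 + 2133.64728) = 266.416 km
  R5: √((2.862·111.32)² + (2.466·62.59)²) = √(101504.58365 + 23822.97789) = 354.016 km
  R6: √((0.612·111.32)² + (1.189·62.59)²) = √(4641.40258 + 5538.26347) = 100.894 km
  → nearest: R6 (100.894 km)
Q2 at 57.484°N, 38.079°E:
  R4: √((-0.879·111.32)² + (-0.762·62.59)²) = √(9574.67730 + 2274.67757) = 108.855 km
  R5: √((-0.374·111.32)² + (0.966·62.59)²) = √(1733.36331 + 3655.64619) = 73.410 km
  R6: √((-2.624·111.32)² + (-0.311·62.59)²) = √(85324.55987 + 378.90530) = 292.752 km
  → nearest: R5 (73.410 km)
Q3 at 57.269°N, 36.779°E:
  R4: √((-0.664·111.32)² + (0.538·62.59)²) = √(5463.64602 + 1133.89921) = 81.225 km
  R5: √((-0.159·111.32)² + (2.266·62.59)²) = √(313.28575 + 20115.44822) = 142.929 km
  R6: √((-2.409·111.32)² + (0.989·62.59)²) = √(71915.08454 + 3831.79694) = 275.222 km
  → nearest: R4 (81.225 km)

Q1→R6; Q2→R5; Q3→R4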